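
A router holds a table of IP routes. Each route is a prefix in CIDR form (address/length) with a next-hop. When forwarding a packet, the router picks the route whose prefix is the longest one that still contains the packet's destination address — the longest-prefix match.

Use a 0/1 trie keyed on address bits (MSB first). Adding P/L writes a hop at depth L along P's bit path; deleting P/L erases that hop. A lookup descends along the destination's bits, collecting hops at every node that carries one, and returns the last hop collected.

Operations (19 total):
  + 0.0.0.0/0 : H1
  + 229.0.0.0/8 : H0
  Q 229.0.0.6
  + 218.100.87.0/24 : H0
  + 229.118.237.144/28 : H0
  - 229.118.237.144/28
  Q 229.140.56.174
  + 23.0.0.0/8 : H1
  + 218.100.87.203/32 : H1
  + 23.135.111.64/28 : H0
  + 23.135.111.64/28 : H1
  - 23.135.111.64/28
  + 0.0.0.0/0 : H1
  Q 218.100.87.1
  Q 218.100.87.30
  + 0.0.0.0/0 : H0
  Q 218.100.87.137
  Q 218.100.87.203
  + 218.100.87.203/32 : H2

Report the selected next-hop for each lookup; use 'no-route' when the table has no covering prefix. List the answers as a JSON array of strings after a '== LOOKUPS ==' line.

Process each operation:
  add 0.0.0.0/0 -> H1 at depth 0
  add 229.0.0.0/8 -> H0 at depth 8
  Q 229.0.0.6: descend 11100101 ; hops seen [H1,H0] ; pick H0
  add 218.100.87.0/24 -> H0 at depth 24
  add 229.118.237.144/28 -> H0 at depth 28
  del 229.118.237.144/28 (clear depth 28)
  Q 229.140.56.174: descend 11100101 ; hops seen [H1,H0] ; pick H0
  add 23.0.0.0/8 -> H1 at depth 8
  add 218.100.87.203/32 -> H1 at depth 32
  add 23.135.111.64/28 -> H0 at depth 28
  add 23.135.111.64/28 -> H1 at depth 28
  del 23.135.111.64/28 (clear depth 28)
  add 0.0.0.0/0 -> H1 at depth 0
  Q 218.100.87.1: descend 110110100110010001010111 ; hops seen [H1,H0] ; pick H0
  Q 218.100.87.30: descend 110110100110010001010111 ; hops seen [H1,H0] ; pick H0
  add 0.0.0.0/0 -> H0 at depth 0
  Q 218.100.87.137: descend 1101101001100100010101111 ; hops seen [H0,H0] ; pick H0
  Q 218.100.87.203: descend 11011010011001000101011111001011 ; hops seen [H0,H0,H1] ; pick H1
  add 218.100.87.203/32 -> H2 at depth 32

== LOOKUPS ==
["H0","H0","H0","H0","H0","H1"]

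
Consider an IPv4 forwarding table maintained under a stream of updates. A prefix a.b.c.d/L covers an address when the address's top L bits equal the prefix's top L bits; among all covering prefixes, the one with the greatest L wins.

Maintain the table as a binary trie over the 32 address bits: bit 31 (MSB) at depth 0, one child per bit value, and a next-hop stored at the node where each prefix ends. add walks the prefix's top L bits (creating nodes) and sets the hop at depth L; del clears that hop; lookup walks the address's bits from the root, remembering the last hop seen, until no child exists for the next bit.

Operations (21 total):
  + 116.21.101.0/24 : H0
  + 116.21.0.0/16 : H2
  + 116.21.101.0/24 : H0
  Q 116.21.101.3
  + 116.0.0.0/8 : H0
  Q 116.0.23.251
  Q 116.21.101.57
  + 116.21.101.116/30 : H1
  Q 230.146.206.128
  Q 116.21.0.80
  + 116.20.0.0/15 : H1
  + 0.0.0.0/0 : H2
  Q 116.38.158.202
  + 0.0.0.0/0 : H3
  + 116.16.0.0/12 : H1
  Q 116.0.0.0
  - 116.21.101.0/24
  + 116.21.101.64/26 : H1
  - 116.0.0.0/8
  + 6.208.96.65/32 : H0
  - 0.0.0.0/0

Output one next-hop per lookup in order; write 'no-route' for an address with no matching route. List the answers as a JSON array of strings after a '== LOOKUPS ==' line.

Apply in order:
  add 116.21.101.0/24 -> H0 at depth 24
  add 116.21.0.0/16 -> H2 at depth 16
  add 116.21.101.0/24 -> H0 at depth 24
  ? 116.21.101.3  path d0:-→d1:-→d2:-→d3:-→d4:-→d5:-→d6:-→d7:-→d8:-→d9:-→d10:-→d11:-→d12:-→d13:-→d14:-→d15:-→d16:H2→d17:-→d18:-→d19:-→d20:-→d21:-→d22:-→d23:-→d24:H0  best=H0
  add 116.0.0.0/8 -> H0 at depth 8
  ? 116.0.23.251  path d0:-→d1:-→d2:-→d3:-→d4:-→d5:-→d6:-→d7:-→d8:H0→d9:-→d10:-→d11:-  best=H0
  ? 116.21.101.57  path d0:-→d1:-→d2:-→d3:-→d4:-→d5:-→d6:-→d7:-→d8:H0→d9:-→d10:-→d11:-→d12:-→d13:-→d14:-→d15:-→d16:H2→d17:-→d18:-→d19:-→d20:-→d21:-→d22:-→d23:-→d24:H0  best=H0
  add 116.21.101.116/30 -> H1 at depth 30
  ? 230.146.206.128  path d0:-  best=no-route
  ? 116.21.0.80  path d0:-→d1:-→d2:-→d3:-→d4:-→d5:-→d6:-→d7:-→d8:H0→d9:-→d10:-→d11:-→d12:-→d13:-→d14:-→d15:-→d16:H2→d17:-  best=H2
  add 116.20.0.0/15 -> H1 at depth 15
  add 0.0.0.0/0 -> H2 at depth 0
  ? 116.38.158.202  path d0:H2→d1:-→d2:-→d3:-→d4:-→d5:-→d6:-→d7:-→d8:H0→d9:-→d10:-  best=H0
  add 0.0.0.0/0 -> H3 at depth 0
  add 116.16.0.0/12 -> H1 at depth 12
  ? 116.0.0.0  path d0:H3→d1:-→d2:-→d3:-→d4:-→d5:-→d6:-→d7:-→d8:H0→d9:-→d10:-→d11:-  best=H0
  - 116.21.101.0/24 clear@24
  add 116.21.101.64/26 -> H1 at depth 26
  - 116.0.0.0/8 clear@8
  add 6.208.96.65/32 -> H0 at depth 32
  - 0.0.0.0/0 clear@0

== LOOKUPS ==
["H0","H0","H0","no-route","H2","H0","H0"]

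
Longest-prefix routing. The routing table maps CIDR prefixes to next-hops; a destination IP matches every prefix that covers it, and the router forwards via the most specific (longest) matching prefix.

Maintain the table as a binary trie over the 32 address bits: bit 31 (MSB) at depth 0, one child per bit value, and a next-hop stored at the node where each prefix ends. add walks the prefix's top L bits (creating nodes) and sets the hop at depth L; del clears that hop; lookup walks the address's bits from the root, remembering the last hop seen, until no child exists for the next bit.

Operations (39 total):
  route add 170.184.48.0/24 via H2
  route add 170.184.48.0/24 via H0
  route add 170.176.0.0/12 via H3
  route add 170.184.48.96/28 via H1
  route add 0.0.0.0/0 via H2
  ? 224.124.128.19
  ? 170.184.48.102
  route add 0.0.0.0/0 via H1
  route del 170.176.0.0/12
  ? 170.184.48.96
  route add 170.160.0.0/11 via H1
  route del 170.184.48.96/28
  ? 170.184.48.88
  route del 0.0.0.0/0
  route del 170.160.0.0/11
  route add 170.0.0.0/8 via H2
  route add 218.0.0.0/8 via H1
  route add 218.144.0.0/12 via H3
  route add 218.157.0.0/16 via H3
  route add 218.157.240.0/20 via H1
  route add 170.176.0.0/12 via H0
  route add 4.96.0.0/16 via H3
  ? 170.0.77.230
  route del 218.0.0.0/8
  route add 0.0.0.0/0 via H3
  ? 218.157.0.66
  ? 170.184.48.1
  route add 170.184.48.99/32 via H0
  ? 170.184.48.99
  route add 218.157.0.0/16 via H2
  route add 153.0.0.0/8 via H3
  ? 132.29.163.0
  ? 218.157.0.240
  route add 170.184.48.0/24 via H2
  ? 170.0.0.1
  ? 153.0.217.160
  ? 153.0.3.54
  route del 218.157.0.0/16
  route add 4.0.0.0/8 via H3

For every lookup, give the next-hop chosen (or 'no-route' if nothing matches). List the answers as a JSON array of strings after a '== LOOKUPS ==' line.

Apply in order:
  + 170.184.48.0/24 (H2) depth=24
  + 170.184.48.0/24 (H0) depth=24
  + 170.176.0.0/12 (H3) depth=12
  + 170.184.48.96/28 (H1) depth=28
  + 0.0.0.0/0 (H2) depth=0
  lookup 224.124.128.19: bits 1 walk d0:H2→d1:- -> H2
  lookup 170.184.48.102: bits 1010101010111000001100000110 walk d0:H2→d1:-→d2:-→d3:-→d4:-→d5:-→d6:-→d7:-→d8:-→d9:-→d10:-→d11:-→d12:H3→d13:-→d14:-→d15:-→d16:-→d17:-→d18:-→d19:-→d20:-→d21:-→d22:-→d23:-→d24:H0→d25:-→d26:-→d27:-→d28:H1 -> H1
  + 0.0.0.0/0 (H1) depth=0
  - 170.176.0.0/12 clear@12
  lookup 170.184.48.96: bits 1010101010111000001100000110 walk d0:H1→d1:-→d2:-→d3:-→d4:-→d5:-→d6:-→d7:-→d8:-→d9:-→d10:-→d11:-→d12:-→d13:-→d14:-→d15:-→d16:-→d17:-→d18:-→d19:-→d20:-→d21:-→d22:-→d23:-→d24:H0→d25:-→d26:-→d27:-→d28:H1 -> H1
  + 170.160.0.0/11 (H1) depth=11
  - 170.184.48.96/28 clear@28
  lookup 170.184.48.88: bits 10101010101110000011000001 walk d0:H1→d1:-→d2:-→d3:-→d4:-→d5:-→d6:-→d7:-→d8:-→d9:-→d10:-→d11:H1→d12:-→d13:-→d14:-→d15:-→d16:-→d17:-→d18:-→d19:-→d20:-→d21:-→d22:-→d23:-→d24:H0→d25:-→d26:- -> H0
  - 0.0.0.0/0 clear@0
  - 170.160.0.0/11 clear@11
  + 170.0.0.0/8 (H2) depth=8
  + 218.0.0.0/8 (H1) depth=8
  + 218.144.0.0/12 (H3) depth=12
  + 218.157.0.0/16 (H3) depth=16
  + 218.157.240.0/20 (H1) depth=20
  + 170.176.0.0/12 (H0) depth=12
  + 4.96.0.0/16 (H3) depth=16
  lookup 170.0.77.230: bits 10101010 walk d0:-→d1:-→d2:-→d3:-→d4:-→d5:-→d6:-→d7:-→d8:H2 -> H2
  - 218.0.0.0/8 clear@8
  + 0.0.0.0/0 (H3) depth=0
  lookup 218.157.0.66: bits 1101101010011101 walk d0:H3→d1:-→d2:-→d3:-→d4:-→d5:-→d6:-→d7:-→d8:-→d9:-→d10:-→d11:-→d12:H3→d13:-→d14:-→d15:-→d16:H3 -> H3
  lookup 170.184.48.1: bits 1010101010111000001100000 walk d0:H3→d1:-→d2:-→d3:-→d4:-→d5:-→d6:-→d7:-→d8:H2→d9:-→d10:-→d11:-→d12:H0→d13:-→d14:-→d15:-→d16:-→d17:-→d18:-→d19:-→d20:-→d21:-→d22:-→d23:-→d24:H0→d25:- -> H0
  + 170.184.48.99/32 (H0) depth=32
  lookup 170.184.48.99: bits 10101010101110000011000001100011 walk d0:H3→d1:-→d2:-→d3:-→d4:-→d5:-→d6:-→d7:-→d8:H2→d9:-→d10:-→d11:-→d12:H0→d13:-→d14:-→d15:-→d16:-→d17:-→d18:-→d19:-→d20:-→d21:-→d22:-→d23:-→d24:H0→d25:-→d26:-→d27:-→d28:-→d29:-→d30:-→d31:-→d32:H0 -> H0
  + 218.157.0.0/16 (H2) depth=16
  + 153.0.0.0/8 (H3) depth=8
  lookup 132.29.163.0: bits 100 walk d0:H3→d1:-→d2:-→d3:- -> H3
  lookup 218.157.0.240: bits 1101101010011101 walk d0:H3→d1:-→d2:-→d3:-→d4:-→d5:-→d6:-→d7:-→d8:-→d9:-→d10:-→d11:-→d12:H3→d13:-→d14:-→d15:-→d16:H2 -> H2
  + 170.184.48.0/24 (H2) depth=24
  lookup 170.0.0.1: bits 10101010 walk d0:H3→d1:-→d2:-→d3:-→d4:-→d5:-→d6:-→d7:-→d8:H2 -> H2
  lookup 153.0.217.160: bits 10011001 walk d0:H3→d1:-→d2:-→d3:-→d4:-→d5:-→d6:-→d7:-→d8:H3 -> H3
  lookup 153.0.3.54: bits 10011001 walk d0:H3→d1:-→d2:-→d3:-→d4:-→d5:-→d6:-→d7:-→d8:H3 -> H3
  - 218.157.0.0/16 clear@16
  + 4.0.0.0/8 (H3) depth=8

== LOOKUPS ==
["H2","H1","H1","H0","H2","H3","H0","H0","H3","H2","H2","H3","H3"]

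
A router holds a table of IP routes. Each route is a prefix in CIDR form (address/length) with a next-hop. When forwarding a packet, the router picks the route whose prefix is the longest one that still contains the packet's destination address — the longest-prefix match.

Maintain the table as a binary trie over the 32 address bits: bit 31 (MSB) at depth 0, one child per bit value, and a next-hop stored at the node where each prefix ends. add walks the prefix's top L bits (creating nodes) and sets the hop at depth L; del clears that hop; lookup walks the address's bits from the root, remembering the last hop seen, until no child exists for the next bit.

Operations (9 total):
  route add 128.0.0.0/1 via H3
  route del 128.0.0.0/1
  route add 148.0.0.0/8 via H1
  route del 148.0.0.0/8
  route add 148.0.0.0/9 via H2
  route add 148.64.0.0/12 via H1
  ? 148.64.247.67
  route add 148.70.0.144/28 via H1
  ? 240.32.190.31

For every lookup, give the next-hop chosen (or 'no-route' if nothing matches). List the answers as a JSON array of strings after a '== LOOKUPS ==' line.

Apply in order:
  add 128.0.0.0/1 -> H3 at depth 1
  del 128.0.0.0/1 (clear depth 1)
  add 148.0.0.0/8 -> H1 at depth 8
  del 148.0.0.0/8 (clear depth 8)
  add 148.0.0.0/9 -> H2 at depth 9
  add 148.64.0.0/12 -> H1 at depth 12
  lookup 148.64.247.67: bits 100101000100 walk d0:-→d1:-→d2:-→d3:-→d4:-→d5:-→d6:-→d7:-→d8:-→d9:H2→d10:-→d11:-→d12:H1 -> H1
  add 148.70.0.144/28 -> H1 at depth 28
  lookup 240.32.190.31: bits 1 walk d0:-→d1:- -> no-route

== LOOKUPS ==
["H1","no-route"]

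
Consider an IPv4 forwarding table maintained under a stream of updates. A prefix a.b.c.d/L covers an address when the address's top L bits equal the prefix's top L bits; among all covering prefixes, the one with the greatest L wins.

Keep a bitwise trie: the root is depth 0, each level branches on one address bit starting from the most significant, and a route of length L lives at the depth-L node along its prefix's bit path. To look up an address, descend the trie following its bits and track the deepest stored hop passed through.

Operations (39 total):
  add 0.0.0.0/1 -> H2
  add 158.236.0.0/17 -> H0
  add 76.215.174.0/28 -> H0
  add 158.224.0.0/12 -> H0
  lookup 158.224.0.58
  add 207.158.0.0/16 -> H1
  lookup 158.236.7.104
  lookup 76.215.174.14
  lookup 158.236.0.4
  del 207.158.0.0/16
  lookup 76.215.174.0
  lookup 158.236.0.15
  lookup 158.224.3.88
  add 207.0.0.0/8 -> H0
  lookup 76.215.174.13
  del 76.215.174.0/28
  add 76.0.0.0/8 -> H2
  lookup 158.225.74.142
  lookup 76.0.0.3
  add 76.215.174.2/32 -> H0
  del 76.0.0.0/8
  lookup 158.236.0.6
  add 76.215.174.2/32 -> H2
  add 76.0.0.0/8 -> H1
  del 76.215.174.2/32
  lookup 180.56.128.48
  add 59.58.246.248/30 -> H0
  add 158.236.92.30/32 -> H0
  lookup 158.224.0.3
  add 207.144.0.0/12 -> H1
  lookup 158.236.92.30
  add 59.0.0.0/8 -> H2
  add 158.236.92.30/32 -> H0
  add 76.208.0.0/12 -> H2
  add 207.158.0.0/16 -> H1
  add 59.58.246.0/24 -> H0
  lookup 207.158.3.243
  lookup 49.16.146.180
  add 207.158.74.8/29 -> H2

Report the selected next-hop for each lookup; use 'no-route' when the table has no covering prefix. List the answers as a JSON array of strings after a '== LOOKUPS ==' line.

Process each operation:
  + 0.0.0.0/1 (H2) depth=1
  + 158.236.0.0/17 (H0) depth=17
  + 76.215.174.0/28 (H0) depth=28
  + 158.224.0.0/12 (H0) depth=12
  ? 158.224.0.58  path d0:-→d1:-→d2:-→d3:-→d4:-→d5:-→d6:-→d7:-→d8:-→d9:-→d10:-→d11:-→d12:H0  best=H0
  + 207.158.0.0/16 (H1) depth=16
  ? 158.236.7.104  path d0:-→d1:-→d2:-→d3:-→d4:-→d5:-→d6:-→d7:-→d8:-→d9:-→d10:-→d11:-→d12:H0→d13:-→d14:-→d15:-→d16:-→d17:H0  best=H0
  ? 76.215.174.14  path d0:-→d1:H2→d2:-→d3:-→d4:-→d5:-→d6:-→d7:-→d8:-→d9:-→d10:-→d11:-→d12:-→d13:-→d14:-→d15:-→d16:-→d17:-→d18:-→d19:-→d20:-→d21:-→d22:-→d23:-→d24:-→d25:-→d26:-→d27:-→d28:H0  best=H0
  ? 158.236.0.4  path d0:-→d1:-→d2:-→d3:-→d4:-→d5:-→d6:-→d7:-→d8:-→d9:-→d10:-→d11:-→d12:H0→d13:-→d14:-→d15:-→d16:-→d17:H0  best=H0
  del 207.158.0.0/16 (clear depth 16)
  ? 76.215.174.0  path d0:-→d1:H2→d2:-→d3:-→d4:-→d5:-→d6:-→d7:-→d8:-→d9:-→d10:-→d11:-→d12:-→d13:-→d14:-→d15:-→d16:-→d17:-→d18:-→d19:-→d20:-→d21:-→d22:-→d23:-→d24:-→d25:-→d26:-→d27:-→d28:H0  best=H0
  ? 158.236.0.15  path d0:-→d1:-→d2:-→d3:-→d4:-→d5:-→d6:-→d7:-→d8:-→d9:-→d10:-→d11:-→d12:H0→d13:-→d14:-→d15:-→d16:-→d17:H0  best=H0
  ? 158.224.3.88  path d0:-→d1:-→d2:-→d3:-→d4:-→d5:-→d6:-→d7:-→d8:-→d9:-→d10:-→d11:-→d12:H0  best=H0
  + 207.0.0.0/8 (H0) depth=8
  ? 76.215.174.13  path d0:-→d1:H2→d2:-→d3:-→d4:-→d5:-→d6:-→d7:-→d8:-→d9:-→d10:-→d11:-→d12:-→d13:-→d14:-→d15:-→d16:-→d17:-→d18:-→d19:-→d20:-→d21:-→d22:-→d23:-→d24:-→d25:-→d26:-→d27:-→d28:H0  best=H0
  del 76.215.174.0/28 (clear depth 28)
  + 76.0.0.0/8 (H2) depth=8
  ? 158.225.74.142  path d0:-→d1:-→d2:-→d3:-→d4:-→d5:-→d6:-→d7:-→d8:-→d9:-→d10:-→d11:-→d12:H0  best=H0
  ? 76.0.0.3  path d0:-→d1:H2→d2:-→d3:-→d4:-→d5:-→d6:-→d7:-→d8:H2  best=H2
  + 76.215.174.2/32 (H0) depth=32
  del 76.0.0.0/8 (clear depth 8)
  ? 158.236.0.6  path d0:-→d1:-→d2:-→d3:-→d4:-→d5:-→d6:-→d7:-→d8:-→d9:-→d10:-→d11:-→d12:H0→d13:-→d14:-→d15:-→d16:-→d17:H0  best=H0
  + 76.215.174.2/32 (H2) depth=32
  + 76.0.0.0/8 (H1) depth=8
  del 76.215.174.2/32 (clear depth 32)
  ? 180.56.128.48  path d0:-→d1:-→d2:-  best=no-route
  + 59.58.246.248/30 (H0) depth=30
  + 158.236.92.30/32 (H0) depth=32
  ? 158.224.0.3  path d0:-→d1:-→d2:-→d3:-→d4:-→d5:-→d6:-→d7:-→d8:-→d9:-→d10:-→d11:-→d12:H0  best=H0
  + 207.144.0.0/12 (H1) depth=12
  ? 158.236.92.30  path d0:-→d1:-→d2:-→d3:-→d4:-→d5:-→d6:-→d7:-→d8:-→d9:-→d10:-→d11:-→d12:H0→d13:-→d14:-→d15:-→d16:-→d17:H0→d18:-→d19:-→d20:-→d21:-→d22:-→d23:-→d24:-→d25:-→d26:-→d27:-→d28:-→d29:-→d30:-→d31:-→d32:H0  best=H0
  + 59.0.0.0/8 (H2) depth=8
  + 158.236.92.30/32 (H0) depth=32
  + 76.208.0.0/12 (H2) depth=12
  + 207.158.0.0/16 (H1) depth=16
  + 59.58.246.0/24 (H0) depth=24
  ? 207.158.3.243  path d0:-→d1:-→d2:-→d3:-→d4:-→d5:-→d6:-→d7:-→d8:H0→d9:-→d10:-→d11:-→d12:H1→d13:-→d14:-→d15:-→d16:H1  best=H1
  ? 49.16.146.180  path d0:-→d1:H2→d2:-→d3:-→d4:-  best=H2
  + 207.158.74.8/29 (H2) depth=29

== LOOKUPS ==
["H0","H0","H0","H0","H0","H0","H0","H0","H0","H2","H0","no-route","H0","H0","H1","H2"]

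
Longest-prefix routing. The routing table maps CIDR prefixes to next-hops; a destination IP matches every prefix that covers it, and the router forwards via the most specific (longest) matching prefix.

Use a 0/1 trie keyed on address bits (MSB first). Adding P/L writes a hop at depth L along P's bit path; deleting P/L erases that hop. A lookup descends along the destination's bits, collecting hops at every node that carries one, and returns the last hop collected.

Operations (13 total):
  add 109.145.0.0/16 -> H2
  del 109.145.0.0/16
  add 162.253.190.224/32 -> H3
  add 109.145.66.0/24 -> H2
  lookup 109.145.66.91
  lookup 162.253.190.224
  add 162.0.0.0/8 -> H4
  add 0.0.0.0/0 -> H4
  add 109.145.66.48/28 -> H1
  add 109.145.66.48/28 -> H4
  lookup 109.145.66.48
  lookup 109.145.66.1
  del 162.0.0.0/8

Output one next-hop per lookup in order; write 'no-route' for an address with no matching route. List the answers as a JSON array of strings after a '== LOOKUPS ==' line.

Process each operation:
  add 109.145.0.0/16 -> H2 at depth 16
  - 109.145.0.0/16 clear@16
  add 162.253.190.224/32 -> H3 at depth 32
  add 109.145.66.0/24 -> H2 at depth 24
  lookup 109.145.66.91: bits 011011011001000101000010 walk d0:-→d1:-→d2:-→d3:-→d4:-→d5:-→d6:-→d7:-→d8:-→d9:-→d10:-→d11:-→d12:-→d13:-→d14:-→d15:-→d16:-→d17:-→d18:-→d19:-→d20:-→d21:-→d22:-→d23:-→d24:H2 -> H2
  lookup 162.253.190.224: bits 10100010111111011011111011100000 walk d0:-→d1:-→d2:-→d3:-→d4:-→d5:-→d6:-→d7:-→d8:-→d9:-→d10:-→d11:-→d12:-→d13:-→d14:-→d15:-→d16:-→d17:-→d18:-→d19:-→d20:-→d21:-→d22:-→d23:-→d24:-→d25:-→d26:-→d27:-→d28:-→d29:-→d30:-→d31:-→d32:H3 -> H3
  add 162.0.0.0/8 -> H4 at depth 8
  add 0.0.0.0/0 -> H4 at depth 0
  add 109.145.66.48/28 -> H1 at depth 28
  add 109.145.66.48/28 -> H4 at depth 28
  lookup 109.145.66.48: bits 0110110110010001010000100011 walk d0:H4→d1:-→d2:-→d3:-→d4:-→d5:-→d6:-→d7:-→d8:-→d9:-→d10:-→d11:-→d12:-→d13:-→d14:-→d15:-→d16:-→d17:-→d18:-→d19:-→d20:-→d21:-→d22:-→d23:-→d24:H2→d25:-→d26:-→d27:-→d28:H4 -> H4
  lookup 109.145.66.1: bits 01101101100100010100001000 walk d0:H4→d1:-→d2:-→d3:-→d4:-→d5:-→d6:-→d7:-→d8:-→d9:-→d10:-→d11:-→d12:-→d13:-→d14:-→d15:-→d16:-→d17:-→d18:-→d19:-→d20:-→d21:-→d22:-→d23:-→d24:H2→d25:-→d26:- -> H2
  - 162.0.0.0/8 clear@8

== LOOKUPS ==
["H2","H3","H4","H2"]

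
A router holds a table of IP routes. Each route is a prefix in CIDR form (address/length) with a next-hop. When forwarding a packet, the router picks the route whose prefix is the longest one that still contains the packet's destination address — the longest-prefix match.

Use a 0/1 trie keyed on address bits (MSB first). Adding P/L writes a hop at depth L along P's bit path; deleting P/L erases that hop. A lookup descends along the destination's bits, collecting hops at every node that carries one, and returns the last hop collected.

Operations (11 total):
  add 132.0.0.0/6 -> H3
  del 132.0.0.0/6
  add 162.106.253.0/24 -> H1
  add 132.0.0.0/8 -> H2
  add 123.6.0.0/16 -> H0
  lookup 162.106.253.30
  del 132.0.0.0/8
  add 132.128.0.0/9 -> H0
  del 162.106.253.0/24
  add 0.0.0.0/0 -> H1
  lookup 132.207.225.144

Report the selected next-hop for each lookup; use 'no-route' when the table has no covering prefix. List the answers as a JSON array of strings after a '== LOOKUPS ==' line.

Apply in order:
  + 132.0.0.0/6 (H3) depth=6
  del 132.0.0.0/6 (clear depth 6)
  + 162.106.253.0/24 (H1) depth=24
  + 132.0.0.0/8 (H2) depth=8
  + 123.6.0.0/16 (H0) depth=16
  lookup 162.106.253.30: bits 101000100110101011111101 walk d0:-→d1:-→d2:-→d3:-→d4:-→d5:-→d6:-→d7:-→d8:-→d9:-→d10:-→d11:-→d12:-→d13:-→d14:-→d15:-→d16:-→d17:-→d18:-→d19:-→d20:-→d21:-→d22:-→d23:-→d24:H1 -> H1
  del 132.0.0.0/8 (clear depth 8)
  + 132.128.0.0/9 (H0) depth=9
  del 162.106.253.0/24 (clear depth 24)
  + 0.0.0.0/0 (H1) depth=0
  lookup 132.207.225.144: bits 100001001 walk d0:H1→d1:-→d2:-→d3:-→d4:-→d5:-→d6:-→d7:-→d8:-→d9:H0 -> H0

== LOOKUPS ==
["H1","H0"]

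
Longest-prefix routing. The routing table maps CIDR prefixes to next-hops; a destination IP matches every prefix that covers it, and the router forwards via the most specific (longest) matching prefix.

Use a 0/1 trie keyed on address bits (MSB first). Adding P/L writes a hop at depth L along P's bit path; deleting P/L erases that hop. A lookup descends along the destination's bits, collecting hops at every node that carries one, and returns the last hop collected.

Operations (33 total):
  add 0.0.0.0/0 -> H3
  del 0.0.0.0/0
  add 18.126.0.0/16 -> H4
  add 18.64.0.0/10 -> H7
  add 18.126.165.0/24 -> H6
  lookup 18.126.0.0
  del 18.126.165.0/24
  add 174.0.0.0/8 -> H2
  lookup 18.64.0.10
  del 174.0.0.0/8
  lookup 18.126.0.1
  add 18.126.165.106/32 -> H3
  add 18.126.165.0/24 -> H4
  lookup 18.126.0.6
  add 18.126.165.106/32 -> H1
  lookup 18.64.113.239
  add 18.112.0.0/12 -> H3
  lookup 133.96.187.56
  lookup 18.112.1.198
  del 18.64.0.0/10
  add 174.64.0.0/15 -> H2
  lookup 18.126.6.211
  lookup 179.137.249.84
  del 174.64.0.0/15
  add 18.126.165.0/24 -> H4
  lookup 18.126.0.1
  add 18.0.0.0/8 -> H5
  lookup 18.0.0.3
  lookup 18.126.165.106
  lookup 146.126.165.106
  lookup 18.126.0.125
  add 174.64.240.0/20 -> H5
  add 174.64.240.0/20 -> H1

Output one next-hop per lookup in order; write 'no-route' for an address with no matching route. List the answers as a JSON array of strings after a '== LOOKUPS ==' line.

Process each operation:
  add 0.0.0.0/0 -> H3 at depth 0
  - 0.0.0.0/0 clear@0
  add 18.126.0.0/16 -> H4 at depth 16
  add 18.64.0.0/10 -> H7 at depth 10
  add 18.126.165.0/24 -> H6 at depth 24
  ? 18.126.0.0  path d0:-→d1:-→d2:-→d3:-→d4:-→d5:-→d6:-→d7:-→d8:-→d9:-→d10:H7→d11:-→d12:-→d13:-→d14:-→d15:-→d16:H4  best=H4
  - 18.126.165.0/24 clear@24
  add 174.0.0.0/8 -> H2 at depth 8
  ? 18.64.0.10  path d0:-→d1:-→d2:-→d3:-→d4:-→d5:-→d6:-→d7:-→d8:-→d9:-→d10:H7  best=H7
  - 174.0.0.0/8 clear@8
  ? 18.126.0.1  path d0:-→d1:-→d2:-→d3:-→d4:-→d5:-→d6:-→d7:-→d8:-→d9:-→d10:H7→d11:-→d12:-→d13:-→d14:-→d15:-→d16:H4  best=H4
  add 18.126.165.106/32 -> H3 at depth 32
  add 18.126.165.0/24 -> H4 at depth 24
  ? 18.126.0.6  path d0:-→d1:-→d2:-→d3:-→d4:-→d5:-→d6:-→d7:-→d8:-→d9:-→d10:H7→d11:-→d12:-→d13:-→d14:-→d15:-→d16:H4  best=H4
  add 18.126.165.106/32 -> H1 at depth 32
  ? 18.64.113.239  path d0:-→d1:-→d2:-→d3:-→d4:-→d5:-→d6:-→d7:-→d8:-→d9:-→d10:H7  best=H7
  add 18.112.0.0/12 -> H3 at depth 12
  ? 133.96.187.56  path d0:-→d1:-→d2:-  best=no-route
  ? 18.112.1.198  path d0:-→d1:-→d2:-→d3:-→d4:-→d5:-→d6:-→d7:-→d8:-→d9:-→d10:H7→d11:-→d12:H3  best=H3
  - 18.64.0.0/10 clear@10
  add 174.64.0.0/15 -> H2 at depth 15
  ? 18.126.6.211  path d0:-→d1:-→d2:-→d3:-→d4:-→d5:-→d6:-→d7:-→d8:-→d9:-→d10:-→d11:-→d12:H3→d13:-→d14:-→d15:-→d16:H4  best=H4
  ? 179.137.249.84  path d0:-→d1:-→d2:-→d3:-  best=no-route
  - 174.64.0.0/15 clear@15
  add 18.126.165.0/24 -> H4 at depth 24
  ? 18.126.0.1  path d0:-→d1:-→d2:-→d3:-→d4:-→d5:-→d6:-→d7:-→d8:-→d9:-→d10:-→d11:-→d12:H3→d13:-→d14:-→d15:-→d16:H4  best=H4
  add 18.0.0.0/8 -> H5 at depth 8
  ? 18.0.0.3  path d0:-→d1:-→d2:-→d3:-→d4:-→d5:-→d6:-→d7:-→d8:H5→d9:-  best=H5
  ? 18.126.165.106  path d0:-→d1:-→d2:-→d3:-→d4:-→d5:-→d6:-→d7:-→d8:H5→d9:-→d10:-→d11:-→d12:H3→d13:-→d14:-→d15:-→d16:H4→d17:-→d18:-→d19:-→d20:-→d21:-→d22:-→d23:-→d24:H4→d25:-→d26:-→d27:-→d28:-→d29:-→d30:-→d31:-→d32:H1  best=H1
  ? 146.126.165.106  path d0:-→d1:-→d2:-  best=no-route
  ? 18.126.0.125  path d0:-→d1:-→d2:-→d3:-→d4:-→d5:-→d6:-→d7:-→d8:H5→d9:-→d10:-→d11:-→d12:H3→d13:-→d14:-→d15:-→d16:H4  best=H4
  add 174.64.240.0/20 -> H5 at depth 20
  add 174.64.240.0/20 -> H1 at depth 20

== LOOKUPS ==
["H4","H7","H4","H4","H7","no-route","H3","H4","no-route","H4","H5","H1","no-route","H4"]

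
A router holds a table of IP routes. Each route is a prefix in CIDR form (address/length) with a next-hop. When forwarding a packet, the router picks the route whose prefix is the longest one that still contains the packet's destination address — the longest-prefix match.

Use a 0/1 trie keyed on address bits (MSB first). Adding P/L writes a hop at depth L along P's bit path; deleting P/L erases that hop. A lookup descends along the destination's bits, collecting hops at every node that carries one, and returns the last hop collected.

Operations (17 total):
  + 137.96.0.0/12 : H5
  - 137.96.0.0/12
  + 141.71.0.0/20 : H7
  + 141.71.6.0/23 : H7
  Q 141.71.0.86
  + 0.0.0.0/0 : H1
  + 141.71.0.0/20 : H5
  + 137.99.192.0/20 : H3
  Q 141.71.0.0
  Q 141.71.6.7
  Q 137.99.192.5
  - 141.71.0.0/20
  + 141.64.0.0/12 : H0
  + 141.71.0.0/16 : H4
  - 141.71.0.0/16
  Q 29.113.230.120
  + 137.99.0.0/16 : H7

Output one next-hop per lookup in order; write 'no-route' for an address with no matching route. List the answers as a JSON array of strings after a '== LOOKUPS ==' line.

Apply in order:
  add 137.96.0.0/12 -> H5 at depth 12
  del 137.96.0.0/12 (clear depth 12)
  add 141.71.0.0/20 -> H7 at depth 20
  add 141.71.6.0/23 -> H7 at depth 23
  ? 141.71.0.86  path d0:-→d1:-→d2:-→d3:-→d4:-→d5:-→d6:-→d7:-→d8:-→d9:-→d10:-→d11:-→d12:-→d13:-→d14:-→d15:-→d16:-→d17:-→d18:-→d19:-→d20:H7→d21:-  best=H7
  add 0.0.0.0/0 -> H1 at depth 0
  add 141.71.0.0/20 -> H5 at depth 20
  add 137.99.192.0/20 -> H3 at depth 20
  ? 141.71.0.0  path d0:H1→d1:-→d2:-→d3:-→d4:-→d5:-→d6:-→d7:-→d8:-→d9:-→d10:-→d11:-→d12:-→d13:-→d14:-→d15:-→d16:-→d17:-→d18:-→d19:-→d20:H5→d21:-  best=H5
  ? 141.71.6.7  path d0:H1→d1:-→d2:-→d3:-→d4:-→d5:-→d6:-→d7:-→d8:-→d9:-→d10:-→d11:-→d12:-→d13:-→d14:-→d15:-→d16:-→d17:-→d18:-→d19:-→d20:H5→d21:-→d22:-→d23:H7  best=H7
  ? 137.99.192.5  path d0:H1→d1:-→d2:-→d3:-→d4:-→d5:-→d6:-→d7:-→d8:-→d9:-→d10:-→d11:-→d12:-→d13:-→d14:-→d15:-→d16:-→d17:-→d18:-→d19:-→d20:H3  best=H3
  del 141.71.0.0/20 (clear depth 20)
  add 141.64.0.0/12 -> H0 at depth 12
  add 141.71.0.0/16 -> H4 at depth 16
  del 141.71.0.0/16 (clear depth 16)
  ? 29.113.230.120  path d0:H1  best=H1
  add 137.99.0.0/16 -> H7 at depth 16

== LOOKUPS ==
["H7","H5","H7","H3","H1"]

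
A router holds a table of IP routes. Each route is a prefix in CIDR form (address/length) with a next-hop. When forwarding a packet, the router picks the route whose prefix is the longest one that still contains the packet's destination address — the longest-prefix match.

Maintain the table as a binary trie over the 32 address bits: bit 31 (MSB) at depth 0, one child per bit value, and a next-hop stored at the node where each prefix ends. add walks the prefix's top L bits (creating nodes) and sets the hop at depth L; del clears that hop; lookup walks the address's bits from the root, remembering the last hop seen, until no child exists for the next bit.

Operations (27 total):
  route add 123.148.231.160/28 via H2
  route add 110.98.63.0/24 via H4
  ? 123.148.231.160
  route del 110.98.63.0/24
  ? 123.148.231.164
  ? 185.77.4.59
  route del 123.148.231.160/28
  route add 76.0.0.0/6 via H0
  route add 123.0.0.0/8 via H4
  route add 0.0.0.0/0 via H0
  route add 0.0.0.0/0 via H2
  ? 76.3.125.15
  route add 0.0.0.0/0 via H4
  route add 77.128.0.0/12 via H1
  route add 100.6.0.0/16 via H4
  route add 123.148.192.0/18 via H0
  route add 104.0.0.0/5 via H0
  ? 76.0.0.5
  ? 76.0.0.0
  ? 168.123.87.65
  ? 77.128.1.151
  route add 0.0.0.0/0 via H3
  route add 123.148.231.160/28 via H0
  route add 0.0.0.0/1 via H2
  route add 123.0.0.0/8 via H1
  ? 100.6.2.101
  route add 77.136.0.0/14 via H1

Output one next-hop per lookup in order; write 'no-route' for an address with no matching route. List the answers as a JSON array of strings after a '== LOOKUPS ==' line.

Apply in order:
  + 123.148.231.160/28 (H2) depth=28
  + 110.98.63.0/24 (H4) depth=24
  Q 123.148.231.160: descend 0111101110010100111001111010 ; hops seen [H2] ; pick H2
  del 110.98.63.0/24 (clear depth 24)
  Q 123.148.231.164: descend 0111101110010100111001111010 ; hops seen [H2] ; pick H2
  Q 185.77.4.59: descend ε ; hops seen [∅] ; pick no-route
  del 123.148.231.160/28 (clear depth 28)
  + 76.0.0.0/6 (H0) depth=6
  + 123.0.0.0/8 (H4) depth=8
  + 0.0.0.0/0 (H0) depth=0
  + 0.0.0.0/0 (H2) depth=0
  Q 76.3.125.15: descend 010011 ; hops seen [H2,H0] ; pick H0
  + 0.0.0.0/0 (H4) depth=0
  + 77.128.0.0/12 (H1) depth=12
  + 100.6.0.0/16 (H4) depth=16
  + 123.148.192.0/18 (H0) depth=18
  + 104.0.0.0/5 (H0) depth=5
  Q 76.0.0.5: descend 0100110 ; hops seen [H4,H0] ; pick H0
  Q 76.0.0.0: descend 0100110 ; hops seen [H4,H0] ; pick H0
  Q 168.123.87.65: descend ε ; hops seen [H4] ; pick H4
  Q 77.128.1.151: descend 010011011000 ; hops seen [H4,H0,H1] ; pick H1
  + 0.0.0.0/0 (H3) depth=0
  + 123.148.231.160/28 (H0) depth=28
  + 0.0.0.0/1 (H2) depth=1
  + 123.0.0.0/8 (H1) depth=8
  Q 100.6.2.101: descend 0110010000000110 ; hops seen [H3,H2,H4] ; pick H4
  + 77.136.0.0/14 (H1) depth=14

== LOOKUPS ==
["H2","H2","no-route","H0","H0","H0","H4","H1","H4"]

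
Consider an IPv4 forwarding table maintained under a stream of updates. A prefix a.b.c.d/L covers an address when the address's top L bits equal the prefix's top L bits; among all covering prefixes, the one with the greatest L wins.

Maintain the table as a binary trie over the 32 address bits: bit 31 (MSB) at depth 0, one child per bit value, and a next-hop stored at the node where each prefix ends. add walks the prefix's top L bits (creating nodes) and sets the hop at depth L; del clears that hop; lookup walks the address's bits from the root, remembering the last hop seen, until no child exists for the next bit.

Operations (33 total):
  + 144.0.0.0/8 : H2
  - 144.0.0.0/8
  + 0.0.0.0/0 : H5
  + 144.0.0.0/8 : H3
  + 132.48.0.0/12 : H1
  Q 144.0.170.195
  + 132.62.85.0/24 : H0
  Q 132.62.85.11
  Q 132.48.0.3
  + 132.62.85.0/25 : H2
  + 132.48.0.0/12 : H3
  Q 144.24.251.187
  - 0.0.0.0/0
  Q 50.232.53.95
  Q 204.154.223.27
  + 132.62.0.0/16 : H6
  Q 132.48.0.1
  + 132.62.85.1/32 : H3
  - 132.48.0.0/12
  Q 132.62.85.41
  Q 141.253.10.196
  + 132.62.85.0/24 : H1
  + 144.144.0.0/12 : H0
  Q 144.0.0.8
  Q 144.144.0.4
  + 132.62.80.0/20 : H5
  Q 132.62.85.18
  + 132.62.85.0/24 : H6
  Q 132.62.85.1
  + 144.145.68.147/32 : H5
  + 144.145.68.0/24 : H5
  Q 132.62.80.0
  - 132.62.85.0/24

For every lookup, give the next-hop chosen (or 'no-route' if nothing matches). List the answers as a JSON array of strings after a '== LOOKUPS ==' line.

Apply in order:
  add 144.0.0.0/8 -> H2 at depth 8
  - 144.0.0.0/8 clear@8
  add 0.0.0.0/0 -> H5 at depth 0
  add 144.0.0.0/8 -> H3 at depth 8
  add 132.48.0.0/12 -> H1 at depth 12
  lookup 144.0.170.195: bits 10010000 walk d0:H5→d1:-→d2:-→d3:-→d4:-→d5:-→d6:-→d7:-→d8:H3 -> H3
  add 132.62.85.0/24 -> H0 at depth 24
  lookup 132.62.85.11: bits 100001000011111001010101 walk d0:H5→d1:-→d2:-→d3:-→d4:-→d5:-→d6:-→d7:-→d8:-→d9:-→d10:-→d11:-→d12:H1→d13:-→d14:-→d15:-→d16:-→d17:-→d18:-→d19:-→d20:-→d21:-→d22:-→d23:-→d24:H0 -> H0
  lookup 132.48.0.3: bits 100001000011 walk d0:H5→d1:-→d2:-→d3:-→d4:-→d5:-→d6:-→d7:-→d8:-→d9:-→d10:-→d11:-→d12:H1 -> H1
  add 132.62.85.0/25 -> H2 at depth 25
  add 132.48.0.0/12 -> H3 at depth 12
  lookup 144.24.251.187: bits 10010000 walk d0:H5→d1:-→d2:-→d3:-→d4:-→d5:-→d6:-→d7:-→d8:H3 -> H3
  - 0.0.0.0/0 clear@0
  lookup 50.232.53.95: bits ε walk d0:- -> no-route
  lookup 204.154.223.27: bits 1 walk d0:-→d1:- -> no-route
  add 132.62.0.0/16 -> H6 at depth 16
  lookup 132.48.0.1: bits 100001000011 walk d0:-→d1:-→d2:-→d3:-→d4:-→d5:-→d6:-→d7:-→d8:-→d9:-→d10:-→d11:-→d12:H3 -> H3
  add 132.62.85.1/32 -> H3 at depth 32
  - 132.48.0.0/12 clear@12
  lookup 132.62.85.41: bits 10000100001111100101010100 walk d0:-→d1:-→d2:-→d3:-→d4:-→d5:-→d6:-→d7:-→d8:-→d9:-→d10:-→d11:-→d12:-→d13:-→d14:-→d15:-→d16:H6→d17:-→d18:-→d19:-→d20:-→d21:-→d22:-→d23:-→d24:H0→d25:H2→d26:- -> H2
  lookup 141.253.10.196: bits 1000 walk d0:-→d1:-→d2:-→d3:-→d4:- -> no-route
  add 132.62.85.0/24 -> H1 at depth 24
  add 144.144.0.0/12 -> H0 at depth 12
  lookup 144.0.0.8: bits 10010000 walk d0:-→d1:-→d2:-→d3:-→d4:-→d5:-→d6:-→d7:-→d8:H3 -> H3
  lookup 144.144.0.4: bits 100100001001 walk d0:-→d1:-→d2:-→d3:-→d4:-→d5:-→d6:-→d7:-→d8:H3→d9:-→d10:-→d11:-→d12:H0 -> H0
  add 132.62.80.0/20 -> H5 at depth 20
  lookup 132.62.85.18: bits 100001000011111001010101000 walk d0:-→d1:-→d2:-→d3:-→d4:-→d5:-→d6:-→d7:-→d8:-→d9:-→d10:-→d11:-→d12:-→d13:-→d14:-→d15:-→d16:H6→d17:-→d18:-→d19:-→d20:H5→d21:-→d22:-→d23:-→d24:H1→d25:H2→d26:-→d27:- -> H2
  add 132.62.85.0/24 -> H6 at depth 24
  lookup 132.62.85.1: bits 10000100001111100101010100000001 walk d0:-→d1:-→d2:-→d3:-→d4:-→d5:-→d6:-→d7:-→d8:-→d9:-→d10:-→d11:-→d12:-→d13:-→d14:-→d15:-→d16:H6→d17:-→d18:-→d19:-→d20:H5→d21:-→d22:-→d23:-→d24:H6→d25:H2→d26:-→d27:-→d28:-→d29:-→d30:-→d31:-→d32:H3 -> H3
  add 144.145.68.147/32 -> H5 at depth 32
  add 144.145.68.0/24 -> H5 at depth 24
  lookup 132.62.80.0: bits 100001000011111001010 walk d0:-→d1:-→d2:-→d3:-→d4:-→d5:-→d6:-→d7:-→d8:-→d9:-→d10:-→d11:-→d12:-→d13:-→d14:-→d15:-→d16:H6→d17:-→d18:-→d19:-→d20:H5→d21:- -> H5
  - 132.62.85.0/24 clear@24

== LOOKUPS ==
["H3","H0","H1","H3","no-route","no-route","H3","H2","no-route","H3","H0","H2","H3","H5"]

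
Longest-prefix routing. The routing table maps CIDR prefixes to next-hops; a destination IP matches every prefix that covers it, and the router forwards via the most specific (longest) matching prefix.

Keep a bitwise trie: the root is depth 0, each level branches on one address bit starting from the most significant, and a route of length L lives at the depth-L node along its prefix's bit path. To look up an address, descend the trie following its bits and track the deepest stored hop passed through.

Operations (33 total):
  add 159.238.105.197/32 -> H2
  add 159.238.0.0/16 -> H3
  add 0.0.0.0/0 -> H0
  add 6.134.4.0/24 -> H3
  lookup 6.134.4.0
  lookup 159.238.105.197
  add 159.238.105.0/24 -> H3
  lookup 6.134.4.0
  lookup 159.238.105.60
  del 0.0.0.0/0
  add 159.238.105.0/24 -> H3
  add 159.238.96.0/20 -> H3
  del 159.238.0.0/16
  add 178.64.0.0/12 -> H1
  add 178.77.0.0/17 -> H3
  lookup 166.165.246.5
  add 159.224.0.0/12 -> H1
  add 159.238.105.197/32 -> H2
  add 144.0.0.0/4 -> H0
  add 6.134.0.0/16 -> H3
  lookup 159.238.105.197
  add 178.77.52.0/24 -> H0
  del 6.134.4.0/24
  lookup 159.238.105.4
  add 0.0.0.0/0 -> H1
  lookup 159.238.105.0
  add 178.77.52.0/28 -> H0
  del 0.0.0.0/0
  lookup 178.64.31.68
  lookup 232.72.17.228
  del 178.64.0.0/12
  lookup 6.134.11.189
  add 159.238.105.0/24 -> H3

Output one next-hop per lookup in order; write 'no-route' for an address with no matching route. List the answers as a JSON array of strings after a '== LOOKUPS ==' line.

Process each operation:
  add 159.238.105.197/32 -> H2 at depth 32
  add 159.238.0.0/16 -> H3 at depth 16
  add 0.0.0.0/0 -> H0 at depth 0
  add 6.134.4.0/24 -> H3 at depth 24
  lookup 6.134.4.0: bits 000001101000011000000100 walk d0:H0→d1:-→d2:-→d3:-→d4:-→d5:-→d6:-→d7:-→d8:-→d9:-→d10:-→d11:-→d12:-→d13:-→d14:-→d15:-→d16:-→d17:-→d18:-→d19:-→d20:-→d21:-→d22:-→d23:-→d24:H3 -> H3
  lookup 159.238.105.197: bits 10011111111011100110100111000101 walk d0:H0→d1:-→d2:-→d3:-→d4:-→d5:-→d6:-→d7:-→d8:-→d9:-→d10:-→d11:-→d12:-→d13:-→d14:-→d15:-→d16:H3→d17:-→d18:-→d19:-→d20:-→d21:-→d22:-→d23:-→d24:-→d25:-→d26:-→d27:-→d28:-→d29:-→d30:-→d31:-→d32:H2 -> H2
  add 159.238.105.0/24 -> H3 at depth 24
  lookup 6.134.4.0: bits 000001101000011000000100 walk d0:H0→d1:-→d2:-→d3:-→d4:-→d5:-→d6:-→d7:-→d8:-→d9:-→d10:-→d11:-→d12:-→d13:-→d14:-→d15:-→d16:-→d17:-→d18:-→d19:-→d20:-→d21:-→d22:-→d23:-→d24:H3 -> H3
  lookup 159.238.105.60: bits 100111111110111001101001 walk d0:H0→d1:-→d2:-→d3:-→d4:-→d5:-→d6:-→d7:-→d8:-→d9:-→d10:-→d11:-→d12:-→d13:-→d14:-→d15:-→d16:H3→d17:-→d18:-→d19:-→d20:-→d21:-→d22:-→d23:-→d24:H3 -> H3
  del 0.0.0.0/0 (clear depth 0)
  add 159.238.105.0/24 -> H3 at depth 24
  add 159.238.96.0/20 -> H3 at depth 20
  del 159.238.0.0/16 (clear depth 16)
  add 178.64.0.0/12 -> H1 at depth 12
  add 178.77.0.0/17 -> H3 at depth 17
  lookup 166.165.246.5: bits 101 walk d0:-→d1:-→d2:-→d3:- -> no-route
  add 159.224.0.0/12 -> H1 at depth 12
  add 159.238.105.197/32 -> H2 at depth 32
  add 144.0.0.0/4 -> H0 at depth 4
  add 6.134.0.0/16 -> H3 at depth 16
  lookup 159.238.105.197: bits 10011111111011100110100111000101 walk d0:-→d1:-→d2:-→d3:-→d4:H0→d5:-→d6:-→d7:-→d8:-→d9:-→d10:-→d11:-→d12:H1→d13:-→d14:-→d15:-→d16:-→d17:-→d18:-→d19:-→d20:H3→d21:-→d22:-→d23:-→d24:H3→d25:-→d26:-→d27:-→d28:-→d29:-→d30:-→d31:-→d32:H2 -> H2
  add 178.77.52.0/24 -> H0 at depth 24
  del 6.134.4.0/24 (clear depth 24)
  lookup 159.238.105.4: bits 100111111110111001101001 walk d0:-→d1:-→d2:-→d3:-→d4:H0→d5:-→d6:-→d7:-→d8:-→d9:-→d10:-→d11:-→d12:H1→d13:-→d14:-→d15:-→d16:-→d17:-→d18:-→d19:-→d20:H3→d21:-→d22:-→d23:-→d24:H3 -> H3
  add 0.0.0.0/0 -> H1 at depth 0
  lookup 159.238.105.0: bits 100111111110111001101001 walk d0:H1→d1:-→d2:-→d3:-→d4:H0→d5:-→d6:-→d7:-→d8:-→d9:-→d10:-→d11:-→d12:H1→d13:-→d14:-→d15:-→d16:-→d17:-→d18:-→d19:-→d20:H3→d21:-→d22:-→d23:-→d24:H3 -> H3
  add 178.77.52.0/28 -> H0 at depth 28
  del 0.0.0.0/0 (clear depth 0)
  lookup 178.64.31.68: bits 101100100100 walk d0:-→d1:-→d2:-→d3:-→d4:-→d5:-→d6:-→d7:-→d8:-→d9:-→d10:-→d11:-→d12:H1 -> H1
  lookup 232.72.17.228: bits 1 walk d0:-→d1:- -> no-route
  del 178.64.0.0/12 (clear depth 12)
  lookup 6.134.11.189: bits 00000110100001100000 walk d0:-→d1:-→d2:-→d3:-→d4:-→d5:-→d6:-→d7:-→d8:-→d9:-→d10:-→d11:-→d12:-→d13:-→d14:-→d15:-→d16:H3→d17:-→d18:-→d19:-→d20:- -> H3
  add 159.238.105.0/24 -> H3 at depth 24

== LOOKUPS ==
["H3","H2","H3","H3","no-route","H2","H3","H3","H1","no-route","H3"]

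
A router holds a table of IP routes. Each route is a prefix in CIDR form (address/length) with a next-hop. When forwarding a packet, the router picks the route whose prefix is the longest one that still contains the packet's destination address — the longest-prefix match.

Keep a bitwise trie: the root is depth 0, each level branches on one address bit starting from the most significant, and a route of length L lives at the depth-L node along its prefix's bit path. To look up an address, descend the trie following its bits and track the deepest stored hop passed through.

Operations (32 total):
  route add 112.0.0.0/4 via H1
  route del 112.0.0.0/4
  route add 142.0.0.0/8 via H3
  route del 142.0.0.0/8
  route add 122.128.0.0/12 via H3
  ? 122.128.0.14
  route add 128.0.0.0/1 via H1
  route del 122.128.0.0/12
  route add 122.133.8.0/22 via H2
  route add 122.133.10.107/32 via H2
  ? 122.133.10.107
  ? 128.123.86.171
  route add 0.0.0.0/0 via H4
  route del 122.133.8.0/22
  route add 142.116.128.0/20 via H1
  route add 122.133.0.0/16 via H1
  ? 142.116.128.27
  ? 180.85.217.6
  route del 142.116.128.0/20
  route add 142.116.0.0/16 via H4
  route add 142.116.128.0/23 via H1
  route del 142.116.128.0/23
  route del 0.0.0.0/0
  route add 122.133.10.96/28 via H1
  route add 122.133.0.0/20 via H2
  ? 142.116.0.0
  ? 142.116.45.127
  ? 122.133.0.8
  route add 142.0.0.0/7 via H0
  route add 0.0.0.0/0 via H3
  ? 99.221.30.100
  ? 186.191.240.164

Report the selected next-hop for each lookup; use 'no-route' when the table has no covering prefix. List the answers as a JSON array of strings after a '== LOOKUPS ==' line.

Apply in order:
  add 112.0.0.0/4 -> H1 at depth 4
  del 112.0.0.0/4 (clear depth 4)
  add 142.0.0.0/8 -> H3 at depth 8
  del 142.0.0.0/8 (clear depth 8)
  add 122.128.0.0/12 -> H3 at depth 12
  Q 122.128.0.14: descend 011110101000 ; hops seen [H3] ; pick H3
  add 128.0.0.0/1 -> H1 at depth 1
  del 122.128.0.0/12 (clear depth 12)
  add 122.133.8.0/22 -> H2 at depth 22
  add 122.133.10.107/32 -> H2 at depth 32
  Q 122.133.10.107: descend 01111010100001010000101001101011 ; hops seen [H2,H2] ; pick H2
  Q 128.123.86.171: descend 1000 ; hops seen [H1] ; pick H1
  add 0.0.0.0/0 -> H4 at depth 0
  del 122.133.8.0/22 (clear depth 22)
  add 142.116.128.0/20 -> H1 at depth 20
  add 122.133.0.0/16 -> H1 at depth 16
  Q 142.116.128.27: descend 10001110011101001000 ; hops seen [H4,H1,H1] ; pick H1
  Q 180.85.217.6: descend 10 ; hops seen [H4,H1] ; pick H1
  del 142.116.128.0/20 (clear depth 20)
  add 142.116.0.0/16 -> H4 at depth 16
  add 142.116.128.0/23 -> H1 at depth 23
  del 142.116.128.0/23 (clear depth 23)
  del 0.0.0.0/0 (clear depth 0)
  add 122.133.10.96/28 -> H1 at depth 28
  add 122.133.0.0/20 -> H2 at depth 20
  Q 142.116.0.0: descend 1000111001110100 ; hops seen [H1,H4] ; pick H4
  Q 142.116.45.127: descend 1000111001110100 ; hops seen [H1,H4] ; pick H4
  Q 122.133.0.8: descend 01111010100001010000 ; hops seen [H1,H2] ; pick H2
  add 142.0.0.0/7 -> H0 at depth 7
  add 0.0.0.0/0 -> H3 at depth 0
  Q 99.221.30.100: descend 011 ; hops seen [H3] ; pick H3
  Q 186.191.240.164: descend 10 ; hops seen [H3,H1] ; pick H1

== LOOKUPS ==
["H3","H2","H1","H1","H1","H4","H4","H2","H3","H1"]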